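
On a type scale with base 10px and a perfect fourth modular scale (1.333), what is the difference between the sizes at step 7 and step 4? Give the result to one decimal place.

Step 4: 10.0 × 1.333⁴ = 31.573px
Step 7: 10.0 × 1.333⁷ = 74.784px
Difference: 74.784 − 31.573 = 43.211px

43.2px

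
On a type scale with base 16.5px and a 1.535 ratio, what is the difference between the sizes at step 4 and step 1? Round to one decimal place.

66.3px

Step 1: 16.5 × 1.535 = 25.327px
Step 4: 16.5 × 1.535⁴ = 91.605px
Difference: 91.605 − 25.327 = 66.278px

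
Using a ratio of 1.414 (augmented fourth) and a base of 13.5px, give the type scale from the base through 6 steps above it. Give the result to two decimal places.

Step 0: 13.5px
Step 1: 13.5 × 1.414 = 19.09
Step 2: 13.5 × 1.414² = 26.99
Step 3: 13.5 × 1.414³ = 38.17
Step 4: 13.5 × 1.414⁴ = 53.97
Step 5: 13.5 × 1.414⁵ = 76.31
Step 6: 13.5 × 1.414⁶ = 107.90

13.50px, 19.09px, 26.99px, 38.17px, 53.97px, 76.31px, 107.90px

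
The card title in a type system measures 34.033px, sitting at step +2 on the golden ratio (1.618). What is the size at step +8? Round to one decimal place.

610.6px

34.033 × 1.618⁶ = 34.033 × 17.94201 ≈ 610.620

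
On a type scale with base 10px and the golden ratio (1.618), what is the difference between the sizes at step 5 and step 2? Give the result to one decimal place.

Step 2: 10.0 × 1.618² = 26.179px
Step 5: 10.0 × 1.618⁵ = 110.890px
Difference: 110.890 − 26.179 = 84.711px

84.7px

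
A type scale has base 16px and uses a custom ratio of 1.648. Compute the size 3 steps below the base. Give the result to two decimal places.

3.57px

A modular type scale is a geometric sequence: sizeₙ = base × rⁿ.
16.0 ÷ 1.648³ = 16.0 ÷ 4.47581 ≈ 3.57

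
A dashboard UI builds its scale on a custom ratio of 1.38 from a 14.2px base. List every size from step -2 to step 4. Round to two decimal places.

7.46px, 10.29px, 14.20px, 19.60px, 27.04px, 37.32px, 51.50px

Step -2: 14.2 ÷ 1.38² = 7.46
Step -1: 14.2 ÷ 1.38 = 10.29
Step 0: 14.2px
Step 1: 14.2 × 1.38 = 19.60
Step 2: 14.2 × 1.38² = 27.04
Step 3: 14.2 × 1.38³ = 37.32
Step 4: 14.2 × 1.38⁴ = 51.50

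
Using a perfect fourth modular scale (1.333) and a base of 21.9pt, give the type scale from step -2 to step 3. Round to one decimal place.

12.3pt, 16.4pt, 21.9pt, 29.2pt, 38.9pt, 51.9pt

Step -2: 21.9 ÷ 1.333² = 12.3
Step -1: 21.9 ÷ 1.333 = 16.4
Step 0: 21.9pt
Step 1: 21.9 × 1.333 = 29.2
Step 2: 21.9 × 1.333² = 38.9
Step 3: 21.9 × 1.333³ = 51.9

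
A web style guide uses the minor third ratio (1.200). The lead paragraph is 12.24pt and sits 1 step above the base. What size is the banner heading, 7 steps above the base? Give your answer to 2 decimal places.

36.55pt

12.24 × 1.200⁶ = 12.24 × 2.98598 ≈ 36.548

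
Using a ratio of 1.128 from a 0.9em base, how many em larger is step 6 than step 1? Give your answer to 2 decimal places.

0.84em

Step 1: 0.9 × 1.128 = 1.0152em
Step 6: 0.9 × 1.128⁶ = 1.8539em
Difference: 1.8539 − 1.0152 = 0.8387em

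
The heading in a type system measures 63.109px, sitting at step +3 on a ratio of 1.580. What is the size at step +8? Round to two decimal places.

621.41px

63.109 × 1.580⁵ = 63.109 × 9.84658 ≈ 621.408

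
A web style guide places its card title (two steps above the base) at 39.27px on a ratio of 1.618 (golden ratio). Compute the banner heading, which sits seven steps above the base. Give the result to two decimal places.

39.27 × 1.618⁵ = 39.27 × 11.08901 ≈ 435.465

435.47px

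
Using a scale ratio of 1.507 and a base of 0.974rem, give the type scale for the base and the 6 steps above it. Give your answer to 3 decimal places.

Step 0: 0.974rem
Step 1: 0.974 × 1.507 = 1.468
Step 2: 0.974 × 1.507² = 2.212
Step 3: 0.974 × 1.507³ = 3.333
Step 4: 0.974 × 1.507⁴ = 5.024
Step 5: 0.974 × 1.507⁵ = 7.571
Step 6: 0.974 × 1.507⁶ = 11.409

0.974rem, 1.468rem, 2.212rem, 3.333rem, 5.024rem, 7.571rem, 11.409rem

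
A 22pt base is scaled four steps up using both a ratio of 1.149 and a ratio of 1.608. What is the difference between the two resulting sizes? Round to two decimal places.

At 1.149: 22.0 × 1.149⁴ = 38.3445pt
At 1.608: 22.0 × 1.608⁴ = 147.0845pt
Difference: 147.0845 − 38.3445 = 108.7400pt

108.74pt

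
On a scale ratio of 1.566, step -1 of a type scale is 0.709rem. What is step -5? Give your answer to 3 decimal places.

0.118rem

Moving from step -1 to step -5 is 4 steps down, so divide by r⁴.
0.709 ÷ 1.566⁴ = 0.709 ÷ 6.01405 ≈ 0.118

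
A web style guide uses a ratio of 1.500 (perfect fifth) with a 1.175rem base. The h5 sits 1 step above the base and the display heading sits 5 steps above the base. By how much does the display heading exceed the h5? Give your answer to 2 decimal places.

Step 1: 1.175 × 1.500 = 1.7625rem
Step 5: 1.175 × 1.500⁵ = 8.9227rem
Difference: 8.9227 − 1.7625 = 7.1602rem

7.16rem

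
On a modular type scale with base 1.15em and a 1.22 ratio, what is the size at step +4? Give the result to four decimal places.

1.15 × 1.22⁴ = 1.15 × 2.21533 ≈ 2.5476

2.5476em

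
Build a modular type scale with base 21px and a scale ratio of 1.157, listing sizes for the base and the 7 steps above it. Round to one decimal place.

21.0px, 24.3px, 28.1px, 32.5px, 37.6px, 43.5px, 50.4px, 58.3px

Step 0: 21px
Step 1: 21.0 × 1.157 = 24.3
Step 2: 21.0 × 1.157² = 28.1
Step 3: 21.0 × 1.157³ = 32.5
Step 4: 21.0 × 1.157⁴ = 37.6
Step 5: 21.0 × 1.157⁵ = 43.5
Step 6: 21.0 × 1.157⁶ = 50.4
Step 7: 21.0 × 1.157⁷ = 58.3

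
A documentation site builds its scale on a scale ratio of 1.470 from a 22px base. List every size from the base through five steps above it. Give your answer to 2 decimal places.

Step 0: 22px
Step 1: 22.0 × 1.470 = 32.34
Step 2: 22.0 × 1.470² = 47.54
Step 3: 22.0 × 1.470³ = 69.88
Step 4: 22.0 × 1.470⁴ = 102.73
Step 5: 22.0 × 1.470⁵ = 151.01

22.00px, 32.34px, 47.54px, 69.88px, 102.73px, 151.01px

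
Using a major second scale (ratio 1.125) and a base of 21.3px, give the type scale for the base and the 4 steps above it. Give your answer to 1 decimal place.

21.3px, 24.0px, 27.0px, 30.3px, 34.1px

Step 0: 21.3px
Step 1: 21.3 × 1.125 = 24.0
Step 2: 21.3 × 1.125² = 27.0
Step 3: 21.3 × 1.125³ = 30.3
Step 4: 21.3 × 1.125⁴ = 34.1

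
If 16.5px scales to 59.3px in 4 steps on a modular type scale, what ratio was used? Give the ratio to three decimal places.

1.377

The ratio satisfies 16.5 × r⁴ = 59.3, so r = (59.3 / 16.5)^(1/4).
r = 3.5939^(1/4) ≈ 1.3769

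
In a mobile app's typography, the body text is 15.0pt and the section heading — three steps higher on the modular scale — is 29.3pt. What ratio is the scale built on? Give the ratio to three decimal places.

1.250

The ratio satisfies 15.0 × r³ = 29.3, so r = (29.3 / 15.0)^(1/3).
r = 1.9533^(1/3) ≈ 1.2500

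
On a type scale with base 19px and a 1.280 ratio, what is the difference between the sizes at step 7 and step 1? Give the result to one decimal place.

Step 1: 19.0 × 1.280 = 24.320px
Step 7: 19.0 × 1.280⁷ = 106.960px
Difference: 106.960 − 24.320 = 82.640px

82.6px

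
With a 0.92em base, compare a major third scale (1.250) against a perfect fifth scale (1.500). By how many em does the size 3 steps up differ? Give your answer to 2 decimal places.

1.31em

Major third: 0.92 × 1.250³ = 1.7969em
Perfect fifth: 0.92 × 1.500³ = 3.1050em
Difference: 3.1050 − 1.7969 = 1.3081em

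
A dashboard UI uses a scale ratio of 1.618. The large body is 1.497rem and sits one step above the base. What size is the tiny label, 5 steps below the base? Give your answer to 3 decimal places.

1.497 ÷ 1.618⁶ = 1.497 ÷ 17.94201 ≈ 0.083

0.083rem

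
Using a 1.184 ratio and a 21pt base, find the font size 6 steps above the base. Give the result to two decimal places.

Every step multiplies by the scale ratio.
21.0 × 1.184⁶ = 21.0 × 2.75493 ≈ 57.85

57.85pt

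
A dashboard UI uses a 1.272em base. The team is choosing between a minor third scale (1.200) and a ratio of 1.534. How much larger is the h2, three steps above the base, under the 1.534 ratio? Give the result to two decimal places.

2.39em

Minor third: 1.272 × 1.200³ = 2.1980em
At 1.534: 1.272 × 1.534³ = 4.5916em
Difference: 4.5916 − 2.1980 = 2.3936em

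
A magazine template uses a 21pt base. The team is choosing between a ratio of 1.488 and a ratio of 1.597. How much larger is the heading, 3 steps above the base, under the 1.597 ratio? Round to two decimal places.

At 1.488: 21.0 × 1.488³ = 69.1876pt
At 1.597: 21.0 × 1.597³ = 85.5331pt
Difference: 85.5331 − 69.1876 = 16.3455pt

16.35pt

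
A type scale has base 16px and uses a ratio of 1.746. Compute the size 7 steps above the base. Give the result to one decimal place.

791.5px

16.0 × 1.746⁷ = 16.0 × 49.46633 ≈ 791.46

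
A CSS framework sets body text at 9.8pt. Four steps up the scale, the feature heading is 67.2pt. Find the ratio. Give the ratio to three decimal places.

r⁴ = 67.2 / 9.8, so r = (67.2/9.8)^(1/4).
r = 6.8571^(1/4) ≈ 1.6182

1.618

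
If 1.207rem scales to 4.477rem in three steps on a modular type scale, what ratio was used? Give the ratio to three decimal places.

1.548

The ratio satisfies 1.207 × r³ = 4.477, so r = (4.477 / 1.207)^(1/3).
r = 3.7092^(1/3) ≈ 1.5480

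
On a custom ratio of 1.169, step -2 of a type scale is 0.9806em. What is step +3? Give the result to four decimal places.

2.1407em

0.9806 × 1.169⁵ = 0.9806 × 2.18309 ≈ 2.1407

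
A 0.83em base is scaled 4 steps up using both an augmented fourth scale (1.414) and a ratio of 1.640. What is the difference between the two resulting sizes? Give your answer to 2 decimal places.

2.69em

Augmented fourth: 0.83 × 1.414⁴ = 3.3180em
At 1.640: 0.83 × 1.640⁴ = 6.0042em
Difference: 6.0042 − 3.3180 = 2.6862em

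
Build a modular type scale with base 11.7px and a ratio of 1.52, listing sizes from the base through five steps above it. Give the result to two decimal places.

Step 0: 11.7px
Step 1: 11.7 × 1.52 = 17.78
Step 2: 11.7 × 1.52² = 27.03
Step 3: 11.7 × 1.52³ = 41.09
Step 4: 11.7 × 1.52⁴ = 62.45
Step 5: 11.7 × 1.52⁵ = 94.93

11.70px, 17.78px, 27.03px, 41.09px, 62.45px, 94.93px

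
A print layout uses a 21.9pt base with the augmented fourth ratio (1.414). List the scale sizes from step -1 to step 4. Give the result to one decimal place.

15.5pt, 21.9pt, 31.0pt, 43.8pt, 61.9pt, 87.5pt

Step -1: 21.9 ÷ 1.414 = 15.5
Step 0: 21.9pt
Step 1: 21.9 × 1.414 = 31.0
Step 2: 21.9 × 1.414² = 43.8
Step 3: 21.9 × 1.414³ = 61.9
Step 4: 21.9 × 1.414⁴ = 87.5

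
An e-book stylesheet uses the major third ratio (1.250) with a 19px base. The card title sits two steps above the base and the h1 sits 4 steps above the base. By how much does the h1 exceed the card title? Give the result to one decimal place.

Step 2: 19.0 × 1.250² = 29.688px
Step 4: 19.0 × 1.250⁴ = 46.387px
Difference: 46.387 − 29.688 = 16.699px

16.7px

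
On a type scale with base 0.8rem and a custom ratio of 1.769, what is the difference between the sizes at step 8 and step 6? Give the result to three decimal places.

Step 6: 0.8 × 1.769⁶ = 24.51642rem
Step 8: 0.8 × 1.769⁸ = 76.72072rem
Difference: 76.72072 − 24.51642 = 52.20430rem

52.204rem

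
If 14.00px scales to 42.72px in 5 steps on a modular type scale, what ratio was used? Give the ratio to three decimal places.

1.250

The ratio satisfies 14.00 × r⁵ = 42.72, so r = (42.72 / 14.00)^(1/5).
r = 3.0514^(1/5) ≈ 1.2500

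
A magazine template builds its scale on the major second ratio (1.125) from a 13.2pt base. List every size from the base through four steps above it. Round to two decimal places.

Step 0: 13.2pt
Step 1: 13.2 × 1.125 = 14.85
Step 2: 13.2 × 1.125² = 16.71
Step 3: 13.2 × 1.125³ = 18.79
Step 4: 13.2 × 1.125⁴ = 21.14

13.20pt, 14.85pt, 16.71pt, 18.79pt, 21.14pt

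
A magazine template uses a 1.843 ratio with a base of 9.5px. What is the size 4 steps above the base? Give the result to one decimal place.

109.6px

9.5 × 1.843⁴ = 9.5 × 11.53722 ≈ 109.60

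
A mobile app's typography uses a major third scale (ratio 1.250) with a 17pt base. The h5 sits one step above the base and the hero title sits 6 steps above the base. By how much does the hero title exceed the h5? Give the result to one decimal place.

Step 1: 17.0 × 1.250 = 21.250pt
Step 6: 17.0 × 1.250⁶ = 64.850pt
Difference: 64.850 − 21.250 = 43.600pt

43.6pt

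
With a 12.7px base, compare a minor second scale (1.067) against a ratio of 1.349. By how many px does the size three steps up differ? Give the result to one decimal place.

Minor second: 12.7 × 1.067³ = 15.428px
At 1.349: 12.7 × 1.349³ = 31.177px
Difference: 31.177 − 15.428 = 15.749px

15.7px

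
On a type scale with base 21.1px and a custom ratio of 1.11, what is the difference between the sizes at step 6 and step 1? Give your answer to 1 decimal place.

Step 1: 21.1 × 1.11 = 23.421px
Step 6: 21.1 × 1.11⁶ = 39.466px
Difference: 39.466 − 23.421 = 16.045px

16.0px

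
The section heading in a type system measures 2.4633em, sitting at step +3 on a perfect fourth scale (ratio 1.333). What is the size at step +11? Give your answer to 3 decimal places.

Moving from step +3 to step +11 is 8 steps up, so multiply by r⁸.
2.4633 × 1.333⁸ = 2.4633 × 9.96876 ≈ 24.556

24.556em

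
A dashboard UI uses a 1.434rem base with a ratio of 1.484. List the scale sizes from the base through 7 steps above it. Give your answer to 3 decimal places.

Step 0: 1.434rem
Step 1: 1.434 × 1.484 = 2.128
Step 2: 1.434 × 1.484² = 3.158
Step 3: 1.434 × 1.484³ = 4.687
Step 4: 1.434 × 1.484⁴ = 6.955
Step 5: 1.434 × 1.484⁵ = 10.321
Step 6: 1.434 × 1.484⁶ = 15.316
Step 7: 1.434 × 1.484⁷ = 22.729

1.434rem, 2.128rem, 3.158rem, 4.687rem, 6.955rem, 10.321rem, 15.316rem, 22.729rem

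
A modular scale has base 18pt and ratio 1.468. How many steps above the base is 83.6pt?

1.468ⁿ = 83.6 / 18 = 4.6444
n = ln(4.6444) / ln(1.468) = 1.5357 / 0.3839 ≈ 4.00

4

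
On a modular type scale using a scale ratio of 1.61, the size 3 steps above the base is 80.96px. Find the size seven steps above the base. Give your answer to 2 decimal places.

543.97px

Moving from step +3 to step +7 is 4 steps up, so multiply by r⁴.
80.96 × 1.61⁴ = 80.96 × 6.71898 ≈ 543.969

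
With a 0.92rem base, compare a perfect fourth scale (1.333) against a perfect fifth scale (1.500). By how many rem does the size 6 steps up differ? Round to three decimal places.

5.318rem

Perfect fourth: 0.92 × 1.333⁶ = 5.16141rem
Perfect fifth: 0.92 × 1.500⁶ = 10.47938rem
Difference: 10.47938 − 5.16141 = 5.31797rem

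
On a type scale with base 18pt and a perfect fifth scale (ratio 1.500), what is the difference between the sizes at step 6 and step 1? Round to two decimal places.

178.03pt

Step 1: 18.0 × 1.500 = 27.0000pt
Step 6: 18.0 × 1.500⁶ = 205.0312pt
Difference: 205.0312 − 27.0000 = 178.0312pt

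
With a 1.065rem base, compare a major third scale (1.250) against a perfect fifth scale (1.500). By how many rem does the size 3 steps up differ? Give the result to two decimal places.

1.51rem

Major third: 1.065 × 1.250³ = 2.0801rem
Perfect fifth: 1.065 × 1.500³ = 3.5944rem
Difference: 3.5944 − 2.0801 = 1.5143rem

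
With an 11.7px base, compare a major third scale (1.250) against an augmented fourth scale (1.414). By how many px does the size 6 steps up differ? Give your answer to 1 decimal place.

Major third: 11.7 × 1.250⁶ = 44.632px
Augmented fourth: 11.7 × 1.414⁶ = 93.515px
Difference: 93.515 − 44.632 = 48.883px

48.9px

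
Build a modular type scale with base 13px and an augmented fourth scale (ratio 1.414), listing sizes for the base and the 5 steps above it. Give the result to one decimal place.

13.0px, 18.4px, 26.0px, 36.8px, 52.0px, 73.5px

Step 0: 13px
Step 1: 13.0 × 1.414 = 18.4
Step 2: 13.0 × 1.414² = 26.0
Step 3: 13.0 × 1.414³ = 36.8
Step 4: 13.0 × 1.414⁴ = 52.0
Step 5: 13.0 × 1.414⁵ = 73.5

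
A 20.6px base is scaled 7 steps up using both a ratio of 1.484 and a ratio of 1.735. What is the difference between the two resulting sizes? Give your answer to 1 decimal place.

648.4px

At 1.484: 20.6 × 1.484⁷ = 326.516px
At 1.735: 20.6 × 1.735⁷ = 974.908px
Difference: 974.908 − 326.516 = 648.392px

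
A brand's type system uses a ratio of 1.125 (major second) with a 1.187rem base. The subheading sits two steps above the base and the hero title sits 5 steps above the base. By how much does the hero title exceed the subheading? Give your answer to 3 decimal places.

Step 2: 1.187 × 1.125² = 1.50230rem
Step 5: 1.187 × 1.125⁵ = 2.13901rem
Difference: 2.13901 − 1.50230 = 0.63671rem

0.637rem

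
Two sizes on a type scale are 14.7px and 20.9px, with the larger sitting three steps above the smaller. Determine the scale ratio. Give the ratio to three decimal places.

The ratio satisfies 14.7 × r³ = 20.9, so r = (20.9 / 14.7)^(1/3).
r = 1.4218^(1/3) ≈ 1.1245

1.124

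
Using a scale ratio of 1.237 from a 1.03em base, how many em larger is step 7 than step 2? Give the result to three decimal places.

Step 2: 1.03 × 1.237² = 1.57607em
Step 7: 1.03 × 1.237⁷ = 4.56484em
Difference: 4.56484 − 1.57607 = 2.98877em

2.989em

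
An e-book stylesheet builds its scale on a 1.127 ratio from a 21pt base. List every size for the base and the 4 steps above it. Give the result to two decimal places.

21.00pt, 23.67pt, 26.67pt, 30.06pt, 33.88pt

Step 0: 21pt
Step 1: 21.0 × 1.127 = 23.67
Step 2: 21.0 × 1.127² = 26.67
Step 3: 21.0 × 1.127³ = 30.06
Step 4: 21.0 × 1.127⁴ = 33.88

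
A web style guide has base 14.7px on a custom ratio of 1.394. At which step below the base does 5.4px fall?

3

1.394ⁿ = 14.7 / 5.4 = 2.7222
n = ln(2.7222) / ln(1.394) = 1.0014 / 0.3322 ≈ 3.01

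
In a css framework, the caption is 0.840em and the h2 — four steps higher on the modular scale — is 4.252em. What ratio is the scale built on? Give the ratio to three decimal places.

The ratio satisfies 0.840 × r⁴ = 4.252, so r = (4.252 / 0.840)^(1/4).
r = 5.0619^(1/4) ≈ 1.5000

1.500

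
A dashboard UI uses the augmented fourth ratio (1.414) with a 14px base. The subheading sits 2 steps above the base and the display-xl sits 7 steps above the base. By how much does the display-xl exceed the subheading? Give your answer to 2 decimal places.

Step 2: 14.0 × 1.414² = 27.9915px
Step 7: 14.0 × 1.414⁷ = 158.2246px
Difference: 158.2246 − 27.9915 = 130.2331px

130.23px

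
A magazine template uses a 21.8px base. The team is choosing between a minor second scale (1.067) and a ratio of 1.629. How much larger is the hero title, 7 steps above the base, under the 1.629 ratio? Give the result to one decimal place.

Minor second: 21.8 × 1.067⁷ = 34.325px
At 1.629: 21.8 × 1.629⁷ = 663.596px
Difference: 663.596 − 34.325 = 629.271px

629.3px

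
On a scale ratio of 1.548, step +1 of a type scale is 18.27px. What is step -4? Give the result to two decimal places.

2.06px

18.27 ÷ 1.548⁵ = 18.27 ÷ 8.88904 ≈ 2.055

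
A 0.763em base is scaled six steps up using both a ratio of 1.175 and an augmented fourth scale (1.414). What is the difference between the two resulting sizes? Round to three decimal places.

4.091em

At 1.175: 0.763 × 1.175⁶ = 2.00794em
Augmented fourth: 0.763 × 1.414⁶ = 6.09847em
Difference: 6.09847 − 2.00794 = 4.09053em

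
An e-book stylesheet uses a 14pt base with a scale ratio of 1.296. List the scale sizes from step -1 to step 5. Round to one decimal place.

Step -1: 14.0 ÷ 1.296 = 10.8
Step 0: 14pt
Step 1: 14.0 × 1.296 = 18.1
Step 2: 14.0 × 1.296² = 23.5
Step 3: 14.0 × 1.296³ = 30.5
Step 4: 14.0 × 1.296⁴ = 39.5
Step 5: 14.0 × 1.296⁵ = 51.2

10.8pt, 14.0pt, 18.1pt, 23.5pt, 30.5pt, 39.5pt, 51.2pt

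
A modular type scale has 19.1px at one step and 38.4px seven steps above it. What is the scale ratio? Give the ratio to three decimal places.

1.105

The ratio satisfies 19.1 × r⁷ = 38.4, so r = (38.4 / 19.1)^(1/7).
r = 2.0105^(1/7) ≈ 1.1049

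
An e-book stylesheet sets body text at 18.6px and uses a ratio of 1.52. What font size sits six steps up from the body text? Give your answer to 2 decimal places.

229.39px

Each step on a modular scale multiplies by the ratio, so the size n steps from the base is base × ratioⁿ.
18.6 × 1.52⁶ = 18.6 × 12.33280 ≈ 229.39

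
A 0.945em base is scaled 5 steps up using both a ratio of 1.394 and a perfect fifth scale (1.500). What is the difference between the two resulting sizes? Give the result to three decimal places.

2.202em

At 1.394: 0.945 × 1.394⁵ = 4.97446em
Perfect fifth: 0.945 × 1.500⁵ = 7.17609em
Difference: 7.17609 − 4.97446 = 2.20163em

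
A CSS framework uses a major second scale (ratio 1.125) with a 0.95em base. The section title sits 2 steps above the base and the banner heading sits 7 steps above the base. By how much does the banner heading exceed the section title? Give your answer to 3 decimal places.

0.964em

Step 2: 0.95 × 1.125² = 1.20234em
Step 7: 0.95 × 1.125⁷ = 2.16666em
Difference: 2.16666 − 1.20234 = 0.96432em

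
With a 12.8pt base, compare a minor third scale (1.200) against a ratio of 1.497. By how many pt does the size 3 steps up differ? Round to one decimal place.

Minor third: 12.8 × 1.200³ = 22.118pt
At 1.497: 12.8 × 1.497³ = 42.941pt
Difference: 42.941 − 22.118 = 20.823pt

20.8pt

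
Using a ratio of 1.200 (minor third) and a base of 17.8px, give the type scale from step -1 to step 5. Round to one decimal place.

14.8px, 17.8px, 21.4px, 25.6px, 30.8px, 36.9px, 44.3px

Step -1: 17.8 ÷ 1.200 = 14.8
Step 0: 17.8px
Step 1: 17.8 × 1.200 = 21.4
Step 2: 17.8 × 1.200² = 25.6
Step 3: 17.8 × 1.200³ = 30.8
Step 4: 17.8 × 1.200⁴ = 36.9
Step 5: 17.8 × 1.200⁵ = 44.3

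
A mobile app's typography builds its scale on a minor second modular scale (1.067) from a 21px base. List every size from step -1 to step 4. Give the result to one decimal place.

19.7px, 21.0px, 22.4px, 23.9px, 25.5px, 27.2px

Step -1: 21.0 ÷ 1.067 = 19.7
Step 0: 21px
Step 1: 21.0 × 1.067 = 22.4
Step 2: 21.0 × 1.067² = 23.9
Step 3: 21.0 × 1.067³ = 25.5
Step 4: 21.0 × 1.067⁴ = 27.2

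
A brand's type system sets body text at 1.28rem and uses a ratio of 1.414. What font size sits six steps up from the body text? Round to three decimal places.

1.28 × 1.414⁶ = 1.28 × 7.99275 ≈ 10.231

10.231rem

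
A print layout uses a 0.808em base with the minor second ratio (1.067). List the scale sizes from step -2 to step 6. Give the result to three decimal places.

Step -2: 0.808 ÷ 1.067² = 0.710
Step -1: 0.808 ÷ 1.067 = 0.757
Step 0: 0.808em
Step 1: 0.808 × 1.067 = 0.862
Step 2: 0.808 × 1.067² = 0.920
Step 3: 0.808 × 1.067³ = 0.982
Step 4: 0.808 × 1.067⁴ = 1.047
Step 5: 0.808 × 1.067⁵ = 1.117
Step 6: 0.808 × 1.067⁶ = 1.192

0.710em, 0.757em, 0.808em, 0.862em, 0.920em, 0.982em, 1.047em, 1.117em, 1.192em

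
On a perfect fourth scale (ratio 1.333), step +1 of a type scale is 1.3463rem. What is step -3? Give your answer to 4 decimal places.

0.4264rem

The gap is -3 − (1) = -4 steps, so the factor is 1.333^-4.
1.3463 ÷ 1.333⁴ = 1.3463 ÷ 3.15733 ≈ 0.4264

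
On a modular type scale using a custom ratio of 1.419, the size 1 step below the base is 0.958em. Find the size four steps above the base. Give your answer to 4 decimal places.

5.5116em

Moving from step -1 to step +4 is 5 steps up, so multiply by r⁵.
0.958 × 1.419⁵ = 0.958 × 5.75323 ≈ 5.5116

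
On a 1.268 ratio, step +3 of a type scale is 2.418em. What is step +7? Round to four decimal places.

6.2508em

2.418 × 1.268⁴ = 2.418 × 2.58510 ≈ 6.2508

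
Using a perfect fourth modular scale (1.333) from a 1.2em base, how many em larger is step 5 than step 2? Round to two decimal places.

2.92em

Step 2: 1.2 × 1.333² = 2.1323em
Step 5: 1.2 × 1.333⁵ = 5.0505em
Difference: 5.0505 − 2.1323 = 2.9182em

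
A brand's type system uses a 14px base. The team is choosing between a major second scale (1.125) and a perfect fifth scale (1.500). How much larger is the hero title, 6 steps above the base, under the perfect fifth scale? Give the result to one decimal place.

131.1px

Major second: 14.0 × 1.125⁶ = 28.382px
Perfect fifth: 14.0 × 1.500⁶ = 159.469px
Difference: 159.469 − 28.382 = 131.087px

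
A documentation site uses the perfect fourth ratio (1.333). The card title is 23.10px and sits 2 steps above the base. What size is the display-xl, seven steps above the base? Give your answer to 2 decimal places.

97.22px

23.10 × 1.333⁵ = 23.10 × 4.20873 ≈ 97.222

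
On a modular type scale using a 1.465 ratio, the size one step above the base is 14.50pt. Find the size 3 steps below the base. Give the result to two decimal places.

3.15pt

The gap is -3 − (1) = -4 steps, so the factor is 1.465^-4.
14.50 ÷ 1.465⁴ = 14.50 ÷ 4.60628 ≈ 3.148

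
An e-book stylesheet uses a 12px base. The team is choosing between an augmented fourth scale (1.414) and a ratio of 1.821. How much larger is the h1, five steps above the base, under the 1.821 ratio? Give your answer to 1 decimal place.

Augmented fourth: 12.0 × 1.414⁵ = 67.831px
At 1.821: 12.0 × 1.821⁵ = 240.287px
Difference: 240.287 − 67.831 = 172.456px

172.5px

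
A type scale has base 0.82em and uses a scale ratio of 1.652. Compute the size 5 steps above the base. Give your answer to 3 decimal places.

10.089em

A modular type scale is a geometric sequence: sizeₙ = base × rⁿ.
0.82 × 1.652⁵ = 0.82 × 12.30411 ≈ 10.089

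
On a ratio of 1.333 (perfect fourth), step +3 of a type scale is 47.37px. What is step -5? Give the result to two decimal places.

Moving from step +3 to step -5 is 8 steps down, so divide by r⁸.
47.37 ÷ 1.333⁸ = 47.37 ÷ 9.96876 ≈ 4.752

4.75px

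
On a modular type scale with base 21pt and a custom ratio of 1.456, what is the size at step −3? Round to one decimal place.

21.0 ÷ 1.456³ = 21.0 ÷ 3.08663 ≈ 6.80

6.8pt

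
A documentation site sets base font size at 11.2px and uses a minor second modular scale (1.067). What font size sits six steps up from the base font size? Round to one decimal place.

11.2 × 1.067⁶ = 11.2 × 1.47566 ≈ 16.53

16.5px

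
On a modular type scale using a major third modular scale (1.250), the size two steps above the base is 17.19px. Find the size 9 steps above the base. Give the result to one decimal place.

Moving from step +2 to step +9 is 7 steps up, so multiply by r⁷.
17.19 × 1.250⁷ = 17.19 × 4.76837 ≈ 81.968

82.0px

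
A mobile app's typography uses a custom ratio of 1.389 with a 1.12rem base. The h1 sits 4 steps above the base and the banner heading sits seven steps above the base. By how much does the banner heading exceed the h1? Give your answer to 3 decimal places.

Step 4: 1.12 × 1.389⁴ = 4.16895rem
Step 7: 1.12 × 1.389⁷ = 11.17207rem
Difference: 11.17207 − 4.16895 = 7.00312rem

7.003rem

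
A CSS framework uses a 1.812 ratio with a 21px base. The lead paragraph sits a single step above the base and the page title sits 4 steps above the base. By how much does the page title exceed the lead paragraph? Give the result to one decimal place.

188.3px

Step 1: 21.0 × 1.812 = 38.052px
Step 4: 21.0 × 1.812⁴ = 226.387px
Difference: 226.387 − 38.052 = 188.335px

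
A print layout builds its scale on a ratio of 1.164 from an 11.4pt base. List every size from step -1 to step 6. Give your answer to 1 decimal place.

9.8pt, 11.4pt, 13.3pt, 15.4pt, 18.0pt, 20.9pt, 24.4pt, 28.4pt

Step -1: 11.4 ÷ 1.164 = 9.8
Step 0: 11.4pt
Step 1: 11.4 × 1.164 = 13.3
Step 2: 11.4 × 1.164² = 15.4
Step 3: 11.4 × 1.164³ = 18.0
Step 4: 11.4 × 1.164⁴ = 20.9
Step 5: 11.4 × 1.164⁵ = 24.4
Step 6: 11.4 × 1.164⁶ = 28.4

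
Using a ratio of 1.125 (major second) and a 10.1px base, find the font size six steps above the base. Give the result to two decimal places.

20.48px

A modular type scale is a geometric sequence: sizeₙ = base × rⁿ.
10.1 × 1.125⁶ = 10.1 × 2.02729 ≈ 20.48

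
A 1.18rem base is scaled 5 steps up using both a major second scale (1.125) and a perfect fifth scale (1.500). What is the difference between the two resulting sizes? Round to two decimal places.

Major second: 1.18 × 1.125⁵ = 2.1264rem
Perfect fifth: 1.18 × 1.500⁵ = 8.9606rem
Difference: 8.9606 − 2.1264 = 6.8342rem

6.83rem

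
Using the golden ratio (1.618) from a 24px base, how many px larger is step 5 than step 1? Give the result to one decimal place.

227.3px

Step 1: 24.0 × 1.618 = 38.832px
Step 5: 24.0 × 1.618⁵ = 266.136px
Difference: 266.136 − 38.832 = 227.304px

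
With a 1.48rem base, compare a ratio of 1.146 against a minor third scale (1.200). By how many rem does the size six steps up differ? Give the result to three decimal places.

1.067rem

At 1.146: 1.48 × 1.146⁶ = 3.35250rem
Minor third: 1.48 × 1.200⁶ = 4.41926rem
Difference: 4.41926 − 3.35250 = 1.06676rem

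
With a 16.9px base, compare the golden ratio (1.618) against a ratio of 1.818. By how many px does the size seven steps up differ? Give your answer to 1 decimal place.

Golden ratio: 16.9 × 1.618⁷ = 490.610px
At 1.818: 16.9 × 1.818⁷ = 1109.287px
Difference: 1109.287 − 490.610 = 618.677px

618.7px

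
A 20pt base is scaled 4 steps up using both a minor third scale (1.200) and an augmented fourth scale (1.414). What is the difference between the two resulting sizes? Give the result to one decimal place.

Minor third: 20.0 × 1.200⁴ = 41.472pt
Augmented fourth: 20.0 × 1.414⁴ = 79.952pt
Difference: 79.952 − 41.472 = 38.480pt

38.5pt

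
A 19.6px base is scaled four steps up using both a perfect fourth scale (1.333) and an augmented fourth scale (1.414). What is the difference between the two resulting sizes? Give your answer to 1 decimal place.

Perfect fourth: 19.6 × 1.333⁴ = 61.884px
Augmented fourth: 19.6 × 1.414⁴ = 78.353px
Difference: 78.353 − 61.884 = 16.469px

16.5px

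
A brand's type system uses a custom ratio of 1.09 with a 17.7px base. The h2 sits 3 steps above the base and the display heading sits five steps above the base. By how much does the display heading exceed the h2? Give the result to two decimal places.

Step 3: 17.7 × 1.09³ = 22.9220px
Step 5: 17.7 × 1.09⁵ = 27.2336px
Difference: 27.2336 − 22.9220 = 4.3116px

4.31px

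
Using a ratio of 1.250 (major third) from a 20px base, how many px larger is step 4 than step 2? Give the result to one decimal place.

17.6px

Step 2: 20.0 × 1.250² = 31.250px
Step 4: 20.0 × 1.250⁴ = 48.828px
Difference: 48.828 − 31.250 = 17.578px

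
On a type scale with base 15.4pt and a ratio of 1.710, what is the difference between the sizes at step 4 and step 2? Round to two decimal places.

Step 2: 15.4 × 1.710² = 45.0311pt
Step 4: 15.4 × 1.710⁴ = 131.6756pt
Difference: 131.6756 − 45.0311 = 86.6445pt

86.64pt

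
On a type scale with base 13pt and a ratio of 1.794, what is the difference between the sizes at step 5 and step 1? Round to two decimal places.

218.25pt

Step 1: 13.0 × 1.794 = 23.3220pt
Step 5: 13.0 × 1.794⁵ = 241.5770pt
Difference: 241.5770 − 23.3220 = 218.2550pt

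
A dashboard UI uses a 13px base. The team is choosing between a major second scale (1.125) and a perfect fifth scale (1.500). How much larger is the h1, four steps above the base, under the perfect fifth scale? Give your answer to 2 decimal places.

Major second: 13.0 × 1.125⁴ = 20.8235px
Perfect fifth: 13.0 × 1.500⁴ = 65.8125px
Difference: 65.8125 − 20.8235 = 44.9890px

44.99px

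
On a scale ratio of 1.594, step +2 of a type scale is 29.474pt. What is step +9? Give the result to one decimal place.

The gap is 9 − (2) = 7 steps, so the factor is 1.594^7.
29.474 × 1.594⁷ = 29.474 × 26.14678 ≈ 770.650

770.7pt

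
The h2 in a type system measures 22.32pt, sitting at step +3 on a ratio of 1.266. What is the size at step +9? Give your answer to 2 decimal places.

91.90pt

The gap is 9 − (3) = 6 steps, so the factor is 1.266^6.
22.32 × 1.266⁶ = 22.32 × 4.11720 ≈ 91.896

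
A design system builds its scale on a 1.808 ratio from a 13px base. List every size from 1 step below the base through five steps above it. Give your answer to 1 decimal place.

7.2px, 13.0px, 23.5px, 42.5px, 76.8px, 138.9px, 251.2px

Step -1: 13.0 ÷ 1.808 = 7.2
Step 0: 13px
Step 1: 13.0 × 1.808 = 23.5
Step 2: 13.0 × 1.808² = 42.5
Step 3: 13.0 × 1.808³ = 76.8
Step 4: 13.0 × 1.808⁴ = 138.9
Step 5: 13.0 × 1.808⁵ = 251.2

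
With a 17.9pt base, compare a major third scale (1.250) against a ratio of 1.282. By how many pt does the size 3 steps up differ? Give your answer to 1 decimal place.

Major third: 17.9 × 1.250³ = 34.961pt
At 1.282: 17.9 × 1.282³ = 37.715pt
Difference: 37.715 − 34.961 = 2.754pt

2.8pt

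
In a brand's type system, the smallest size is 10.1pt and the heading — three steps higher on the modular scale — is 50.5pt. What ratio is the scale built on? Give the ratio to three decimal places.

The ratio satisfies 10.1 × r³ = 50.5, so r = (50.5 / 10.1)^(1/3).
r = 5.0000^(1/3) ≈ 1.7100

1.710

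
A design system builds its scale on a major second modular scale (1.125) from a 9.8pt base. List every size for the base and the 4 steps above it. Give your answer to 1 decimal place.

Step 0: 9.8pt
Step 1: 9.8 × 1.125 = 11.0
Step 2: 9.8 × 1.125² = 12.4
Step 3: 9.8 × 1.125³ = 14.0
Step 4: 9.8 × 1.125⁴ = 15.7

9.8pt, 11.0pt, 12.4pt, 14.0pt, 15.7pt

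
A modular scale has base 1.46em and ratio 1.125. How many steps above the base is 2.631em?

1.125ⁿ = 2.631 / 1.46 = 1.8021
n = ln(1.8021) / ln(1.125) = 0.5889 / 0.1178 ≈ 5.00

5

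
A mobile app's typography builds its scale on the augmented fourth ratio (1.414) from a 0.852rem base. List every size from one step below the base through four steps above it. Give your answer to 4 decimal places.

0.6025rem, 0.8520rem, 1.2047rem, 1.7035rem, 2.4087rem, 3.4059rem

Step -1: 0.852 ÷ 1.414 = 0.6025
Step 0: 0.852rem
Step 1: 0.852 × 1.414 = 1.2047
Step 2: 0.852 × 1.414² = 1.7035
Step 3: 0.852 × 1.414³ = 2.4087
Step 4: 0.852 × 1.414⁴ = 3.4059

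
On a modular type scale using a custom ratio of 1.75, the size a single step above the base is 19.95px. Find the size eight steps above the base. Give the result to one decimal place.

19.95 × 1.75⁷ = 19.95 × 50.26508 ≈ 1002.788

1002.8px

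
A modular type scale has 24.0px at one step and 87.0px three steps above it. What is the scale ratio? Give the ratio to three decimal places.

1.536

r³ = 87.0 / 24.0, so r = (87.0/24.0)^(1/3).
r = 3.6250^(1/3) ≈ 1.5362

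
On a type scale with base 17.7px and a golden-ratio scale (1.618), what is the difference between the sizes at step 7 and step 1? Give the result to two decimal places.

Step 1: 17.7 × 1.618 = 28.6386px
Step 7: 17.7 × 1.618⁷ = 513.8341px
Difference: 513.8341 − 28.6386 = 485.1955px

485.20px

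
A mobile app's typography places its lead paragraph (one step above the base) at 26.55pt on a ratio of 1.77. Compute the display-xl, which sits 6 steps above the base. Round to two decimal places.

461.24pt

Moving from step +1 to step +6 is 5 steps up, so multiply by r⁵.
26.55 × 1.77⁵ = 26.55 × 17.37266 ≈ 461.244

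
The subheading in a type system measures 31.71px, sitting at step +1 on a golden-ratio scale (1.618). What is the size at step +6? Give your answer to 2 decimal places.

351.63px

31.71 × 1.618⁵ = 31.71 × 11.08901 ≈ 351.632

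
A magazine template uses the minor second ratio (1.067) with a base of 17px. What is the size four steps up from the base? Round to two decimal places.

17.0 × 1.067⁴ = 17.0 × 1.29616 ≈ 22.03

22.03px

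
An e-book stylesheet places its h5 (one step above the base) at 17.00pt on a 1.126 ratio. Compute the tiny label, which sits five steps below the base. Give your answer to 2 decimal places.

Moving from step +1 to step -5 is 6 steps down, so divide by r⁶.
17.00 ÷ 1.126⁶ = 17.00 ÷ 2.03812 ≈ 8.341

8.34pt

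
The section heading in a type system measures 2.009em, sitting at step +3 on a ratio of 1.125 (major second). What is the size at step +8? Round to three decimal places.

3.620em

2.009 × 1.125⁵ = 2.009 × 1.80203 ≈ 3.620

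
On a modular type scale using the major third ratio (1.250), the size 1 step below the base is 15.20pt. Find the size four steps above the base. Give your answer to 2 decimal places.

15.20 × 1.250⁵ = 15.20 × 3.05176 ≈ 46.387

46.39pt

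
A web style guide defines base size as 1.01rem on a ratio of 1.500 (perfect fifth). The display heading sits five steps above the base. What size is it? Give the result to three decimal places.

1.01 × 1.500⁵ = 1.01 × 7.59375 ≈ 7.670

7.670rem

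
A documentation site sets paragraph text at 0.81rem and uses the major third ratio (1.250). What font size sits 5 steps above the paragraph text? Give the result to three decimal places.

0.81 × 1.250⁵ = 0.81 × 3.05176 ≈ 2.472

2.472rem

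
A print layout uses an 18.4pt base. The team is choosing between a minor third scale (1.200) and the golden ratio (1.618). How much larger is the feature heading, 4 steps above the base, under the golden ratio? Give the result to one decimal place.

Minor third: 18.4 × 1.200⁴ = 38.154pt
Golden ratio: 18.4 × 1.618⁴ = 126.105pt
Difference: 126.105 − 38.154 = 87.951pt

88.0pt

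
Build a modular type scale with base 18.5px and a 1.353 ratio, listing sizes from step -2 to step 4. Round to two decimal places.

Step -2: 18.5 ÷ 1.353² = 10.11
Step -1: 18.5 ÷ 1.353 = 13.67
Step 0: 18.5px
Step 1: 18.5 × 1.353 = 25.03
Step 2: 18.5 × 1.353² = 33.87
Step 3: 18.5 × 1.353³ = 45.82
Step 4: 18.5 × 1.353⁴ = 62.00

10.11px, 13.67px, 18.50px, 25.03px, 33.87px, 45.82px, 62.00px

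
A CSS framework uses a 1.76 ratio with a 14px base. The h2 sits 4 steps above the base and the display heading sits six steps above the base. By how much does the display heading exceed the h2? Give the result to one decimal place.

Step 4: 14.0 × 1.76⁴ = 134.332px
Step 6: 14.0 × 1.76⁶ = 416.106px
Difference: 416.106 − 134.332 = 281.774px

281.8px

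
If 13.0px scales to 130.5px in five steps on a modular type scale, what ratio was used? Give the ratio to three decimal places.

1.586

r⁵ = 130.5 / 13.0, so r = (130.5/13.0)^(1/5).
r = 10.0385^(1/5) ≈ 1.5861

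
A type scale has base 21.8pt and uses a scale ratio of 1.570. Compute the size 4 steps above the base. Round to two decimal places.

132.45pt

21.8 × 1.570⁴ = 21.8 × 6.07573 ≈ 132.45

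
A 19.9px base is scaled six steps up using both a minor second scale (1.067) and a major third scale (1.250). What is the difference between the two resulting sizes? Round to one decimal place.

Minor second: 19.9 × 1.067⁶ = 29.366px
Major third: 19.9 × 1.250⁶ = 75.912px
Difference: 75.912 − 29.366 = 46.546px

46.5px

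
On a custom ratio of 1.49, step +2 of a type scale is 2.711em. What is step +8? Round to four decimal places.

29.6652em

Moving from step +2 to step +8 is 6 steps up, so multiply by r⁶.
2.711 × 1.49⁶ = 2.711 × 10.94253 ≈ 29.6652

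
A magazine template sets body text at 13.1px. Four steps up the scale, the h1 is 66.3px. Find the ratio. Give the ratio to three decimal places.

1.500

The ratio satisfies 13.1 × r⁴ = 66.3, so r = (66.3 / 13.1)^(1/4).
r = 5.0611^(1/4) ≈ 1.4999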